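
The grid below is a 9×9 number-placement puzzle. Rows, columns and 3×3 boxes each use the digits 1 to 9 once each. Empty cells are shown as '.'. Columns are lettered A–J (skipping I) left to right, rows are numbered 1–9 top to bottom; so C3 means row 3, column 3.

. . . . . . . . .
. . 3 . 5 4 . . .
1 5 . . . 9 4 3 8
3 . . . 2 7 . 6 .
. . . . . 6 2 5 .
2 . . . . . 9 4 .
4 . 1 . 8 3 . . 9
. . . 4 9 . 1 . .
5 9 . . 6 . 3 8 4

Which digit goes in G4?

E3 = 7 (sole candidate).
G4 = 8: row 4 has {2,3,6,7}; col 7 has {1,2,3,4,9}; box has {2,4,5,6,9} → only 8 remains.

8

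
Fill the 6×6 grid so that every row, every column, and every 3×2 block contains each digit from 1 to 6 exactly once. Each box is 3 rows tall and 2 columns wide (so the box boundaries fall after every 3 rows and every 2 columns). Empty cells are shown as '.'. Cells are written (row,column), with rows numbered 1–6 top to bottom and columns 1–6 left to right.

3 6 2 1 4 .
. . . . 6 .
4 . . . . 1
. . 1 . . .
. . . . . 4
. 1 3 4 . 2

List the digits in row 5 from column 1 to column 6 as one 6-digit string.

(1,6) = 5 (sole candidate).
(2,6) = 3 (sole candidate).
(3,5) = 2 (sole candidate).
(4,6) = 6 (sole candidate).
(6,5) = 5 (sole candidate).
(2,4) = 5 (sole candidate).
(3,2) = 5 (sole candidate).
(3,3) = 6 (sole candidate).
(3,4) = 3 (sole candidate).
(4,4) = 2 (sole candidate).
(4,5) = 3 (sole candidate).
(5,3) = 5: row 5 has {4}; col 3 has {1,2,3,6}; box has {1,2,3,4} → only 5 remains.
(5,4) = 6: row 5 has {4,5}; col 4 has {1,2,3,4,5}; box has {1,2,3,4,5} → only 6 remains.
(5,5) = 1: row 5 has {4,5,6}; col 5 has {2,3,4,5,6}; box has {2,3,4,5,6} → only 1 remains.
(6,1) = 6 (sole candidate).
(2,2) = 2 (sole candidate).
(2,3) = 4 (sole candidate).
(4,1) = 5 (sole candidate).
(4,2) = 4 (sole candidate).
(5,1) = 2: row 5 has {1,4,5,6}; col 1 has {3,4,5,6}; box has {1,4,5,6} → only 2 remains.
(5,2) = 3: row 5 has {1,2,4,5,6}; col 2 has {1,2,4,5,6}; box has {1,2,4,5,6} → only 3 remains.

235614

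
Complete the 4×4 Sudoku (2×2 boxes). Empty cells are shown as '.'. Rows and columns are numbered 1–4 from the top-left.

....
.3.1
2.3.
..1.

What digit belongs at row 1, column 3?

row 2, column 1 = 4 (sole candidate).
row 2, column 3 = 2 (sole candidate).
row 3, column 4 = 4 (sole candidate).
row 4, column 1 = 3 (sole candidate).
row 4, column 2 = 4 (sole candidate).
row 4, column 4 = 2 (sole candidate).
row 1, column 1 = 1 (sole candidate).
row 1, column 2 = 2 (sole candidate).
row 1, column 3 = 4: row 1 has {1,2}; col 3 has {1,2,3}; box has {1,2} → only 4 remains.

4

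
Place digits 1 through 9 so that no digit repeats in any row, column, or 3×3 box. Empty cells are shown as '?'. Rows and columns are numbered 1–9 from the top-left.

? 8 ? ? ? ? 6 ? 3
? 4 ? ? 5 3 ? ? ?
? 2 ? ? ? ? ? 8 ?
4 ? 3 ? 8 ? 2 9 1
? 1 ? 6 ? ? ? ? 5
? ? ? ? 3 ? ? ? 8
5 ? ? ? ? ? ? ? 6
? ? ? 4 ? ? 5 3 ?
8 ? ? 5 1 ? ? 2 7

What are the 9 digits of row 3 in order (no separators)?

325976184

row 4, column 4 = 7: row 4 has {1,2,3,4,8,9}; col 4 has {4,5,6}; box has {3,6,8} → only 7 remains.
row 4, column 6 = 5: row 4 has {1,2,3,4,7,8,9}; col 6 has {3}; box has {3,6,7,8} → only 5 remains.
row 8, column 9 = 9: row 8 has {3,4,5}; col 9 has {1,3,5,6,7,8}; box has {2,3,5,6,7} → only 9 remains.
row 9, column 7 = 4: row 9 has {1,2,5,7,8}; col 7 has {2,5,6}; box has {2,3,5,6,7,9} → only 4 remains.
row 2, column 9 = 2: row 2 has {3,4,5}; col 9 has {1,3,5,6,7,8,9}; box has {3,6,8} → only 2 remains.
row 3, column 9 = 4: row 3 has {2,8}; col 9 has {1,2,3,5,6,7,8,9}; box has {2,3,6,8} → only 4 remains.
row 4, column 2 = 6: row 4 has {1,2,3,4,5,7,8,9}; col 2 has {1,2,4,8}; box has {1,3,4} → only 6 remains.
row 6, column 7 = 7: row 6 has {3,8}; col 7 has {2,4,5,6}; box has {1,2,5,8,9} → only 7 remains.
row 7, column 8 = 1: row 7 has {5,6}; col 8 has {2,3,8,9}; box has {2,3,4,5,6,7,9} → only 1 remains.
row 8, column 2 = 7: row 8 has {3,4,5,9}; col 2 has {1,2,4,6,8}; box has {5,8} → only 7 remains.
row 2, column 8 = 7: row 2 has {2,3,4,5}; col 8 has {1,2,3,8,9}; box has {2,3,4,6,8} → only 7 remains.
row 5, column 7 = 3: row 5 has {1,5,6}; col 7 has {2,4,5,6,7}; box has {1,2,5,7,8,9} → only 3 remains.
row 5, column 8 = 4: row 5 has {1,3,5,6}; col 8 has {1,2,3,7,8,9}; box has {1,2,3,5,7,8,9} → only 4 remains.
row 6, column 8 = 6: row 6 has {3,7,8}; col 8 has {1,2,3,4,7,8,9}; box has {1,2,3,4,5,7,8,9} → only 6 remains.
row 7, column 7 = 8: row 7 has {1,5,6}; col 7 has {2,3,4,5,6,7}; box has {1,2,3,4,5,6,7,9} → only 8 remains.
row 1, column 8 = 5: row 1 has {3,6,8}; col 8 has {1,2,3,4,6,7,8,9}; box has {2,3,4,6,7,8} → only 5 remains.
row 2, column 4 = 8: in row 2, 8 can only go here (every other open cell in that row sees an 8).
row 3, column 1 = 3: in row 3, 3 can only go here (every other open cell in that row sees a 3).
row 3, column 3 = 5: in row 3, 5 can only go here (every other open cell in that row sees a 5).
row 5, column 3 = 8: in row 5, 8 can only go here (every other open cell in that row sees an 8).
row 5, column 1 = 7: in row 5, 7 can only go here (every other open cell in that row sees a 7).
row 6, column 6 = 4: in row 6, 4 can only go here (every other open cell in that row sees a 4).
row 6, column 2 = 5: in row 6, 5 can only go here (every other open cell in that row sees a 5).
row 1, column 5 = 4: in row 1, 4 can only go here (every other open cell in that row sees a 4).
row 6, column 4 = 1: in row 6, 1 can only go here (every other open cell in that row sees a 1).
row 3, column 4 = 9: row 3 has {2,3,4,5,8}; col 4 has {1,4,5,6,7,8}; box has {3,4,5,8} → only 9 remains.
row 3, column 7 = 1: row 3 has {2,3,4,5,8,9}; col 7 has {2,3,4,5,6,7,8}; box has {2,3,4,5,6,7,8} → only 1 remains.
row 1, column 4 = 2: row 1 has {3,4,5,6,8}; col 4 has {1,4,5,6,7,8,9}; box has {3,4,5,8,9} → only 2 remains.
row 2, column 7 = 9: row 2 has {2,3,4,5,7,8}; col 7 has {1,2,3,4,5,6,7,8}; box has {1,2,3,4,5,6,7,8} → only 9 remains.
row 7, column 4 = 3: row 7 has {1,5,6,8}; col 4 has {1,2,4,5,6,7,8,9}; box has {1,4,5} → only 3 remains.
row 7, column 2 = 9: row 7 has {1,3,5,6,8}; col 2 has {1,2,4,5,6,7,8}; box has {5,7,8} → only 9 remains.
row 9, column 2 = 3: row 9 has {1,2,4,5,7,8}; col 2 has {1,2,4,5,6,7,8,9}; box has {5,7,8,9} → only 3 remains.
row 9, column 3 = 6: row 9 has {1,2,3,4,5,7,8}; col 3 has {3,5,8}; box has {3,5,7,8,9} → only 6 remains.
row 9, column 6 = 9: row 9 has {1,2,3,4,5,6,7,8}; col 6 has {3,4,5}; box has {1,3,4,5} → only 9 remains.
row 2, column 3 = 1: row 2 has {2,3,4,5,7,8,9}; col 3 has {3,5,6,8}; box has {2,3,4,5,8} → only 1 remains.
row 5, column 6 = 2: row 5 has {1,3,4,5,6,7,8}; col 6 has {3,4,5,9}; box has {1,3,4,5,6,7,8} → only 2 remains.
row 7, column 6 = 7: row 7 has {1,3,5,6,8,9}; col 6 has {2,3,4,5,9}; box has {1,3,4,5,9} → only 7 remains.
row 8, column 3 = 2: row 8 has {3,4,5,7,9}; col 3 has {1,3,5,6,8}; box has {3,5,6,7,8,9} → only 2 remains.
row 8, column 5 = 6: row 8 has {2,3,4,5,7,9}; col 5 has {1,3,4,5,8}; box has {1,3,4,5,7,9} → only 6 remains.
row 8, column 6 = 8: row 8 has {2,3,4,5,6,7,9}; col 6 has {2,3,4,5,7,9}; box has {1,3,4,5,6,7,9} → only 8 remains.
row 1, column 1 = 9: row 1 has {2,3,4,5,6,8}; col 1 has {3,4,5,7,8}; box has {1,2,3,4,5,8} → only 9 remains.
row 1, column 3 = 7: row 1 has {2,3,4,5,6,8,9}; col 3 has {1,2,3,5,6,8}; box has {1,2,3,4,5,8,9} → only 7 remains.
row 1, column 6 = 1: row 1 has {2,3,4,5,6,7,8,9}; col 6 has {2,3,4,5,7,8,9}; box has {2,3,4,5,8,9} → only 1 remains.
row 2, column 1 = 6: row 2 has {1,2,3,4,5,7,8,9}; col 1 has {3,4,5,7,8,9}; box has {1,2,3,4,5,7,8,9} → only 6 remains.
row 3, column 5 = 7: row 3 has {1,2,3,4,5,8,9}; col 5 has {1,3,4,5,6,8}; box has {1,2,3,4,5,8,9} → only 7 remains.
row 3, column 6 = 6: row 3 has {1,2,3,4,5,7,8,9}; col 6 has {1,2,3,4,5,7,8,9}; box has {1,2,3,4,5,7,8,9} → only 6 remains.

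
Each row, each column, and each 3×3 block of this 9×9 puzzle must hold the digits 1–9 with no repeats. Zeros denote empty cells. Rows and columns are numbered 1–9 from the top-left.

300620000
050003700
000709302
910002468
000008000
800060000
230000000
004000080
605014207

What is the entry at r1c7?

8

r2c3 = 2 (hidden single in row 2).
r2c9 = 6 (hidden single in row 2).
r2c8 = 9 (hidden single in row 2).
r9c8 = 3 (sole candidate).
r8c4 = 2 (hidden single in row 8).
r8c5 = 3 (hidden single in row 8).
r5c1 = 5 (hidden single in column 1).
r8c1 = 7 (hidden single in column 1).
r8c2 = 9 (sole candidate).
r9c2 = 8 (sole candidate).
r9c4 = 9 (sole candidate).
r7c3 = 1 (sole candidate).
r1c3 = 9 (hidden single in row 1).
r1c2 = 7 (hidden single in row 1).
r1c7 = 8: in row 1, 8 can only go here (every other open cell in that row sees an 8).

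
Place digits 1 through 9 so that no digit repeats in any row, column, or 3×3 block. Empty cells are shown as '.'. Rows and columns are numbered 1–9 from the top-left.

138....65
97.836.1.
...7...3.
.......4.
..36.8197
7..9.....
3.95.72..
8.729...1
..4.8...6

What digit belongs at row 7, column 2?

1

row 1, column 4 = 4: row 1 has {1,3,5,6,8}; col 4 has {2,5,6,7,8,9}; box has {3,6,7,8} → only 4 remains.
row 1, column 5 = 2: row 1 has {1,3,4,5,6,8}; col 5 has {3,8,9}; box has {3,4,6,7,8} → only 2 remains.
row 1, column 6 = 9: row 1 has {1,2,3,4,5,6,8}; col 6 has {6,7,8}; box has {2,3,4,6,7,8} → only 9 remains.
row 1, column 7 = 7: row 1 has {1,2,3,4,5,6,8,9}; col 7 has {1,2}; box has {1,3,5,6} → only 7 remains.
row 2, column 7 = 4: row 2 has {1,3,6,7,8,9}; col 7 has {1,2,7}; box has {1,3,5,6,7} → only 4 remains.
row 2, column 9 = 2: row 2 has {1,3,4,6,7,8,9}; col 9 has {1,5,6,7}; box has {1,3,4,5,6,7} → only 2 remains.
row 7, column 8 = 8: row 7 has {2,3,5,7,9}; col 8 has {1,3,4,6,9}; box has {1,2,6} → only 8 remains.
row 7, column 9 = 4: row 7 has {2,3,5,7,8,9}; col 9 has {1,2,5,6,7}; box has {1,2,6,8} → only 4 remains.
row 8, column 8 = 5: row 8 has {1,2,7,8,9}; col 8 has {1,3,4,6,8,9}; box has {1,2,4,6,8} → only 5 remains.
row 9, column 8 = 7: row 9 has {4,6,8}; col 8 has {1,3,4,5,6,8,9}; box has {1,2,4,5,6,8} → only 7 remains.
row 2, column 3 = 5: row 2 has {1,2,3,4,6,7,8,9}; col 3 has {3,4,7,8,9}; box has {1,3,7,8,9} → only 5 remains.
row 6, column 8 = 2: row 6 has {7,9}; col 8 has {1,3,4,5,6,7,8,9}; box has {1,4,7,9} → only 2 remains.
row 8, column 2 = 6: row 8 has {1,2,5,7,8,9}; col 2 has {3,7}; box has {3,4,7,8,9} → only 6 remains.
row 8, column 7 = 3: row 8 has {1,2,5,6,7,8,9}; col 7 has {1,2,4,7}; box has {1,2,4,5,6,7,8} → only 3 remains.
row 9, column 7 = 9: row 9 has {4,6,7,8}; col 7 has {1,2,3,4,7}; box has {1,2,3,4,5,6,7,8} → only 9 remains.
row 3, column 7 = 8: row 3 has {3,7}; col 7 has {1,2,3,4,7,9}; box has {1,2,3,4,5,6,7} → only 8 remains.
row 3, column 9 = 9: row 3 has {3,7,8}; col 9 has {1,2,4,5,6,7}; box has {1,2,3,4,5,6,7,8} → only 9 remains.
row 7, column 2 = 1: row 7 has {2,3,4,5,7,8,9}; col 2 has {3,6,7}; box has {3,4,6,7,8,9} → only 1 remains.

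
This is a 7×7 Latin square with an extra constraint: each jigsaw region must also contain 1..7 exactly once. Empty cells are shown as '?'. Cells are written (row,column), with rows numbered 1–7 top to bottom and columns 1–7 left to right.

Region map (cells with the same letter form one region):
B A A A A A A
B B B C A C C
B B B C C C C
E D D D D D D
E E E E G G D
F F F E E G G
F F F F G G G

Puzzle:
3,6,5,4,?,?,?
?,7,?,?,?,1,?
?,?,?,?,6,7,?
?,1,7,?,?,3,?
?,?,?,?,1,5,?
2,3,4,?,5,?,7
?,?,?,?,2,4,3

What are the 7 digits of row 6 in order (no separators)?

(1,5) = 7 (sole candidate).
(1,6) = 2 (sole candidate).
(1,7) = 1 (sole candidate).
(2,5) = 3 (sole candidate).
(4,5) = 4 (sole candidate).
(6,6) = 6: row 6 has {2,3,4,5,7}; col 6 has {1,2,3,4,5,7}; region has {1,2,3,4,5,7} → only 6 remains.
(7,2) = 5 (sole candidate).
(4,1) = 6 (sole candidate).
(6,4) = 1: row 6 has {2,3,4,5,6,7}; col 4 has {4}; region has {5,6} → only 1 remains.

2341567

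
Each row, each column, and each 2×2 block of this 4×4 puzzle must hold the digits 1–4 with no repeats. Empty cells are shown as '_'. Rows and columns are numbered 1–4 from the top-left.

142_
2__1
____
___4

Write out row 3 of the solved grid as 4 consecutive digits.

row 1, column 4 = 3: row 1 has {1,2,4}; col 4 has {1,4}; box has {1,2} → only 3 remains.
row 2, column 2 = 3: row 2 has {1,2}; col 2 has {4}; box has {1,2,4} → only 3 remains.
row 2, column 3 = 4: row 2 has {1,2,3}; col 3 has {2}; box has {1,2,3} → only 4 remains.
row 3, column 4 = 2: row 3 has {}; col 4 has {1,3,4}; box has {4} → only 2 remains.
row 4, column 1 = 3: row 4 has {4}; col 1 has {1,2}; box has {} → only 3 remains.
row 4, column 3 = 1: row 4 has {3,4}; col 3 has {2,4}; box has {2,4} → only 1 remains.
row 3, column 1 = 4: row 3 has {2}; col 1 has {1,2,3}; box has {3} → only 4 remains.
row 3, column 2 = 1: row 3 has {2,4}; col 2 has {3,4}; box has {3,4} → only 1 remains.
row 3, column 3 = 3: row 3 has {1,2,4}; col 3 has {1,2,4}; box has {1,2,4} → only 3 remains.

4132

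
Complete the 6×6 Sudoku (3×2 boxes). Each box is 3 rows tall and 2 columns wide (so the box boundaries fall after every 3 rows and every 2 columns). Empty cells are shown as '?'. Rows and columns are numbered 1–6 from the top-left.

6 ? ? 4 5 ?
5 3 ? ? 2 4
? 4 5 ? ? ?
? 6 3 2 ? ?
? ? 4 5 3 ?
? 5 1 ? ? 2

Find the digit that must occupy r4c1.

r1c3 = 2: row 1 has {4,5,6}; col 3 has {1,3,4,5}; box has {4,5} → only 2 remains.
r2c3 = 6: row 2 has {2,3,4,5}; col 3 has {1,2,3,4,5}; box has {2,4,5} → only 6 remains.
r2c4 = 1: row 2 has {2,3,4,5,6}; col 4 has {2,4,5}; box has {2,4,5,6} → only 1 remains.
r3c4 = 3: row 3 has {4,5}; col 4 has {1,2,4,5}; box has {1,2,4,5,6} → only 3 remains.
r6c4 = 6: row 6 has {1,2,5}; col 4 has {1,2,3,4,5}; box has {1,2,3,4,5} → only 6 remains.
r6c5 = 4: row 6 has {1,2,5,6}; col 5 has {2,3,5}; box has {2,3} → only 4 remains.
r1c2 = 1: row 1 has {2,4,5,6}; col 2 has {3,4,5,6}; box has {3,4,5,6} → only 1 remains.
r1c6 = 3: row 1 has {1,2,4,5,6}; col 6 has {2,4}; box has {2,4,5} → only 3 remains.
r3c1 = 2: row 3 has {3,4,5}; col 1 has {5,6}; box has {1,3,4,5,6} → only 2 remains.
r4c5 = 1: row 4 has {2,3,6}; col 5 has {2,3,4,5}; box has {2,3,4} → only 1 remains.
r4c6 = 5: row 4 has {1,2,3,6}; col 6 has {2,3,4}; box has {1,2,3,4} → only 5 remains.
r5c1 = 1: row 5 has {3,4,5}; col 1 has {2,5,6}; box has {5,6} → only 1 remains.
r5c2 = 2: row 5 has {1,3,4,5}; col 2 has {1,3,4,5,6}; box has {1,5,6} → only 2 remains.
r5c6 = 6: row 5 has {1,2,3,4,5}; col 6 has {2,3,4,5}; box has {1,2,3,4,5} → only 6 remains.
r6c1 = 3: row 6 has {1,2,4,5,6}; col 1 has {1,2,5,6}; box has {1,2,5,6} → only 3 remains.
r3c5 = 6: row 3 has {2,3,4,5}; col 5 has {1,2,3,4,5}; box has {2,3,4,5} → only 6 remains.
r3c6 = 1: row 3 has {2,3,4,5,6}; col 6 has {2,3,4,5,6}; box has {2,3,4,5,6} → only 1 remains.
r4c1 = 4: row 4 has {1,2,3,5,6}; col 1 has {1,2,3,5,6}; box has {1,2,3,5,6} → only 4 remains.

4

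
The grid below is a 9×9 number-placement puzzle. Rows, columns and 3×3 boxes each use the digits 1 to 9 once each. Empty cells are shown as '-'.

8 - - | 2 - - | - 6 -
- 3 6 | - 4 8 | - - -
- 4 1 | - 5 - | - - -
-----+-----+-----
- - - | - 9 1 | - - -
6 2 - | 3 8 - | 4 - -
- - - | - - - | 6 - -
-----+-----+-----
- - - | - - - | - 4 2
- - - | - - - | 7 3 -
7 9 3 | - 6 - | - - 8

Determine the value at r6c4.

r1c9 = 4: in row 1, 4 can only go here (every other open cell in that row sees a 4).
r4c4 = 6: in row 4, 6 can only go here (every other open cell in that row sees a 6).
r3c6 = 6: in row 3, 6 can only go here (every other open cell in that row sees a 6).
r7c2 = 6: in row 7, 6 can only go here (every other open cell in that row sees a 6).
r8c9 = 6: in row 8, 6 can only go here (every other open cell in that row sees a 6).
r9c6 = 2: in row 9, 2 can only go here (every other open cell in that row sees a 2).
r8c5 = 1: row 8 has {3,6,7}; col 5 has {4,5,6,8,9}; box has {2,6} → only 1 remains.
r1c7 = 1: in row 1, 1 can only go here (every other open cell in that row sees a 1).
r9c7 = 5: row 9 has {2,3,6,7,8,9}; col 7 has {1,4,6,7}; box has {2,3,4,6,7,8} → only 5 remains.
r9c8 = 1: row 9 has {2,3,5,6,7,8,9}; col 8 has {3,4,6}; box has {2,3,4,5,6,7,8} → only 1 remains.
r7c7 = 9: row 7 has {2,4,6}; col 7 has {1,4,5,6,7}; box has {1,2,3,4,5,6,7,8} → only 9 remains.
r9c4 = 4: row 9 has {1,2,3,5,6,7,8,9}; col 4 has {2,3,6}; box has {1,2,6} → only 4 remains.
r2c7 = 2: row 2 has {3,4,6,8}; col 7 has {1,4,5,6,7,9}; box has {1,4,6} → only 2 remains.
r2c4 = 1: in row 2, 1 can only go here (every other open cell in that row sees a 1).
r3c1 = 2: in row 3, 2 can only go here (every other open cell in that row sees a 2).
r4c8 = 2: in row 4, 2 can only go here (every other open cell in that row sees a 2).
r5c9 = 1: in row 5, 1 can only go here (every other open cell in that row sees a 1).
r6c5 = 2: in row 6, 2 can only go here (every other open cell in that row sees a 2).
r7c1 = 1: in row 7, 1 can only go here (every other open cell in that row sees a 1).
r6c2 = 1: in row 6, 1 can only go here (every other open cell in that row sees a 1).
r8c3 = 2: in row 8, 2 can only go here (every other open cell in that row sees a 2).
r8c1 = 4: in row 8, 4 can only go here (every other open cell in that row sees a 4).
r4c3 = 4: in row 4, 4 can only go here (every other open cell in that row sees a 4).
r6c6 = 4: in row 6, 4 can only go here (every other open cell in that row sees a 4).
Singles propagation stalls; r6c4 is still open with candidates {5,7}.
  Try r6c4 = 7: this forces r3c4=9, r5c6=5, r8c6=9, r1c3=9, r2c1=5; then row 1 has no cell left for 5 — contradiction.
So r6c4 = 5.

5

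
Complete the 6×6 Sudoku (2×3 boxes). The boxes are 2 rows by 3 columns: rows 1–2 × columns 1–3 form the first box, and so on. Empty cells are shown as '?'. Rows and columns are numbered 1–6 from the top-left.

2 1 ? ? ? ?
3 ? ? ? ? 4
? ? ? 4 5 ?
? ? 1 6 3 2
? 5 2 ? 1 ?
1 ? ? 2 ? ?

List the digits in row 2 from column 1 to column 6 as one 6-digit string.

R1C5 = 6: row 1 has {1,2}; col 5 has {1,3,5}; box has {4} → only 6 remains.
R2C2 = 6: row 2 has {3,4}; col 2 has {1,5}; box has {1,2,3} → only 6 remains.
R2C3 = 5: row 2 has {3,4,6}; col 3 has {1,2}; box has {1,2,3,6} → only 5 remains.
R2C4 = 1: row 2 has {3,4,5,6}; col 4 has {2,4,6}; box has {4,6} → only 1 remains.
R2C5 = 2: row 2 has {1,3,4,5,6}; col 5 has {1,3,5,6}; box has {1,4,6} → only 2 remains.

365124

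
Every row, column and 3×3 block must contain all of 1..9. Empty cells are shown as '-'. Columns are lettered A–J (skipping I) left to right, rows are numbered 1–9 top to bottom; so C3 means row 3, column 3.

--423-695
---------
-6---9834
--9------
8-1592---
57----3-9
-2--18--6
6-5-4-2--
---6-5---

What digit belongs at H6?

2

J5 = 7: row 5 has {1,2,5,8,9}; col 9 has {4,5,6,9}; box has {3,9} → only 7 remains.
G5 = 4: row 5 has {1,2,5,7,8,9}; col 7 has {2,3,6,8}; box has {3,7,9} → only 4 remains.
H5 = 6: row 5 has {1,2,4,5,7,8,9}; col 8 has {3,9}; box has {3,4,7,9} → only 6 remains.
B5 = 3: row 5 has {1,2,4,5,6,7,8,9}; col 2 has {2,6,7}; box has {1,5,7,8,9} → only 3 remains.
B4 = 4: row 4 has {9}; col 2 has {2,3,6,7}; box has {1,3,5,7,8,9} → only 4 remains.
A4 = 2: row 4 has {4,9}; col 1 has {5,6,8}; box has {1,3,4,5,7,8,9} → only 2 remains.
C6 = 6: row 6 has {3,5,7,9}; col 3 has {1,4,5,9}; box has {1,2,3,4,5,7,8,9} → only 6 remains.
E6 = 8: row 6 has {3,5,6,7,9}; col 5 has {1,3,4,9}; box has {2,5,9} → only 8 remains.
B1 = 8: in row 1, 8 can only go here (every other open cell in that row sees an 8).
D2 = 8: in row 2, 8 can only go here (every other open cell in that row sees an 8).
F2 = 4: in row 2, 4 can only go here (every other open cell in that row sees a 4).
F6 = 1: row 6 has {3,5,6,7,8,9}; col 6 has {2,4,5,8,9}; box has {2,5,8,9} → only 1 remains.
H6 = 2: row 6 has {1,3,5,6,7,8,9}; col 8 has {3,6,9}; box has {3,4,6,7,9} → only 2 remains.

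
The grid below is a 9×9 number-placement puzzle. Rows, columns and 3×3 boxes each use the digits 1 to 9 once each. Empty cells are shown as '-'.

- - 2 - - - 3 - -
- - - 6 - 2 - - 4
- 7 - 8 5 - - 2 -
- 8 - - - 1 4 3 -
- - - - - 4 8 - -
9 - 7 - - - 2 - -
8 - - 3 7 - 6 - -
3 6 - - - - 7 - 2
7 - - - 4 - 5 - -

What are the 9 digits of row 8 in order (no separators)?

r6c4 = 5: row 6 has {2,7,9}; col 4 has {3,6,8}; box has {1,4} → only 5 remains.
r2c8 = 7: in row 2, 7 can only go here (every other open cell in that row sees a 7).
r2c3 = 8: in row 2, 8 can only go here (every other open cell in that row sees an 8).
r6c2 = 4: in row 6, 4 can only go here (every other open cell in that row sees a 4).
r7c2 = 2: in row 7, 2 can only go here (every other open cell in that row sees a 2).
r9c4 = 2: in row 9, 2 can only go here (every other open cell in that row sees a 2).
r9c9 = 3: in row 9, 3 can only go here (every other open cell in that row sees a 3).
r9c6 = 6: in row 9, 6 can only go here (every other open cell in that row sees a 6).
r9c8 = 8: in row 9, 8 can only go here (every other open cell in that row sees an 8).
r1c9 = 8: in row 1, 8 can only go here (every other open cell in that row sees an 8).
r1c4 = 4: in column 4, 4 can only go here (every other open cell in that column sees a 4).
r1c6 = 7: in row 1, 7 can only go here (every other open cell in that row sees a 7).
r3c1 = 4: in column 1, 4 can only go here (every other open cell in that column sees a 4).
r8c4 = 1: in column 4, 1 can only go here (every other open cell in that column sees a 1).
r1c8 = 5: in box 3, 5 can only go here (every other open cell in that box sees a 5).
r1c1 = 6: in row 1, 6 can only go here (every other open cell in that row sees a 6).
r3c9 = 6: in row 3, 6 can only go here (every other open cell in that row sees a 6).
r6c9 = 1: row 6 has {2,4,5,7,9}; col 9 has {2,3,4,6,8}; box has {2,3,4,8} → only 1 remains.
r7c9 = 9: row 7 has {2,3,6,7,8}; col 9 has {1,2,3,4,6,8}; box has {2,3,5,6,7,8} → only 9 remains.
r8c8 = 4: row 8 has {1,2,3,6,7}; col 8 has {2,3,5,7,8}; box has {2,3,5,6,7,8,9} → only 4 remains.
r6c8 = 6: row 6 has {1,2,4,5,7,9}; col 8 has {2,3,4,5,7,8}; box has {1,2,3,4,8} → only 6 remains.
r7c6 = 5: row 7 has {2,3,6,7,8,9}; col 6 has {1,2,4,6,7}; box has {1,2,3,4,6,7} → only 5 remains.
r7c8 = 1: row 7 has {2,3,5,6,7,8,9}; col 8 has {2,3,4,5,6,7,8}; box has {2,3,4,5,6,7,8,9} → only 1 remains.
r5c8 = 9: row 5 has {4,8}; col 8 has {1,2,3,4,5,6,7,8}; box has {1,2,3,4,6,8} → only 9 remains.
r7c3 = 4: row 7 has {1,2,3,5,6,7,8,9}; col 3 has {2,7,8}; box has {2,3,6,7,8} → only 4 remains.
r5c4 = 7: row 5 has {4,8,9}; col 4 has {1,2,3,4,5,6,8}; box has {1,4,5} → only 7 remains.
r5c9 = 5: row 5 has {4,7,8,9}; col 9 has {1,2,3,4,6,8,9}; box has {1,2,3,4,6,8,9} → only 5 remains.
r4c4 = 9: row 4 has {1,3,4,8}; col 4 has {1,2,3,4,5,6,7,8}; box has {1,4,5,7} → only 9 remains.
r4c9 = 7: row 4 has {1,3,4,8,9}; col 9 has {1,2,3,4,5,6,8,9}; box has {1,2,3,4,5,6,8,9} → only 7 remains.
r8c3 = 5: in row 8, 5 can only go here (every other open cell in that row sees a 5).
r4c3 = 6: row 4 has {1,3,4,7,8,9}; col 3 has {2,4,5,7,8}; box has {4,7,8,9} → only 6 remains.
r4c5 = 2: row 4 has {1,3,4,6,7,8,9}; col 5 has {4,5,7}; box has {1,4,5,7,9} → only 2 remains.
r4c1 = 5: row 4 has {1,2,3,4,6,7,8,9}; col 1 has {3,4,6,7,8,9}; box has {4,6,7,8,9} → only 5 remains.
r2c1 = 1: row 2 has {2,4,6,7,8}; col 1 has {3,4,5,6,7,8,9}; box has {2,4,6,7,8} → only 1 remains.
r2c7 = 9: row 2 has {1,2,4,6,7,8}; col 7 has {2,3,4,5,6,7,8}; box has {2,3,4,5,6,7,8} → only 9 remains.
r3c7 = 1: row 3 has {2,4,5,6,7,8}; col 7 has {2,3,4,5,6,7,8,9}; box has {2,3,4,5,6,7,8,9} → only 1 remains.
r5c1 = 2: row 5 has {4,5,7,8,9}; col 1 has {1,3,4,5,6,7,8,9}; box has {4,5,6,7,8,9} → only 2 remains.
r1c2 = 9: row 1 has {2,3,4,5,6,7,8}; col 2 has {2,4,6,7,8}; box has {1,2,4,6,7,8} → only 9 remains.
r1c5 = 1: row 1 has {2,3,4,5,6,7,8,9}; col 5 has {2,4,5,7}; box has {2,4,5,6,7,8} → only 1 remains.
r2c5 = 3: row 2 has {1,2,4,6,7,8,9}; col 5 has {1,2,4,5,7}; box has {1,2,4,5,6,7,8} → only 3 remains.
r3c3 = 3: row 3 has {1,2,4,5,6,7,8}; col 3 has {2,4,5,6,7,8}; box has {1,2,4,6,7,8,9} → only 3 remains.
r3c6 = 9: row 3 has {1,2,3,4,5,6,7,8}; col 6 has {1,2,4,5,6,7}; box has {1,2,3,4,5,6,7,8} → only 9 remains.
r5c3 = 1: row 5 has {2,4,5,7,8,9}; col 3 has {2,3,4,5,6,7,8}; box has {2,4,5,6,7,8,9} → only 1 remains.
r5c5 = 6: row 5 has {1,2,4,5,7,8,9}; col 5 has {1,2,3,4,5,7}; box has {1,2,4,5,7,9} → only 6 remains.
r6c5 = 8: row 6 has {1,2,4,5,6,7,9}; col 5 has {1,2,3,4,5,6,7}; box has {1,2,4,5,6,7,9} → only 8 remains.
r6c6 = 3: row 6 has {1,2,4,5,6,7,8,9}; col 6 has {1,2,4,5,6,7,9}; box has {1,2,4,5,6,7,8,9} → only 3 remains.
r8c5 = 9: row 8 has {1,2,3,4,5,6,7}; col 5 has {1,2,3,4,5,6,7,8}; box has {1,2,3,4,5,6,7} → only 9 remains.
r8c6 = 8: row 8 has {1,2,3,4,5,6,7,9}; col 6 has {1,2,3,4,5,6,7,9}; box has {1,2,3,4,5,6,7,9} → only 8 remains.

365198742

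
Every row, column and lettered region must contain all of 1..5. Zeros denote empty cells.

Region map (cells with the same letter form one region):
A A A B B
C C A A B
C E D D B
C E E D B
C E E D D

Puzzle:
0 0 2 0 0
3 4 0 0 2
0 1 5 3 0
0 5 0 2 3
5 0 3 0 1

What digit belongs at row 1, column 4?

row 1, column 2 = 3: row 1 has {2}; col 2 has {1,4,5}; region has {2} → only 3 remains.
row 2, column 3 = 1: row 2 has {2,3,4}; col 3 has {2,3,5}; region has {2,3} → only 1 remains.
row 2, column 4 = 5: row 2 has {1,2,3,4}; col 4 has {2,3}; region has {1,2,3} → only 5 remains.
row 3, column 1 = 2: row 3 has {1,3,5}; col 1 has {3,5}; region has {3,4,5} → only 2 remains.
row 3, column 5 = 4: row 3 has {1,2,3,5}; col 5 has {1,2,3}; region has {2,3} → only 4 remains.
row 4, column 1 = 1: row 4 has {2,3,5}; col 1 has {2,3,5}; region has {2,3,4,5} → only 1 remains.
row 4, column 3 = 4: row 4 has {1,2,3,5}; col 3 has {1,2,3,5}; region has {1,3,5} → only 4 remains.
row 5, column 2 = 2: row 5 has {1,3,5}; col 2 has {1,3,4,5}; region has {1,3,4,5} → only 2 remains.
row 5, column 4 = 4: row 5 has {1,2,3,5}; col 4 has {2,3,5}; region has {1,2,3,5} → only 4 remains.
row 1, column 1 = 4: row 1 has {2,3}; col 1 has {1,2,3,5}; region has {1,2,3,5} → only 4 remains.
row 1, column 4 = 1: row 1 has {2,3,4}; col 4 has {2,3,4,5}; region has {2,3,4} → only 1 remains.

1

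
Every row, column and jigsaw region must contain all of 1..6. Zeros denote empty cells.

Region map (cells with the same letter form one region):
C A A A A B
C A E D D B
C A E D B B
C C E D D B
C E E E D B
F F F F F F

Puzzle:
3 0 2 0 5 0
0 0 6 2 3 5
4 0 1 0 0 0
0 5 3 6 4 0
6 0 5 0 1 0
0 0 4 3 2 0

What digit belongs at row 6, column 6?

6

row 2, column 1 = 1: row 2 has {2,3,5,6}; col 1 has {3,4,6}; region has {3,4,5,6} → only 1 remains.
row 2, column 2 = 4: row 2 has {1,2,3,5,6}; col 2 has {5}; region has {2,5} → only 4 remains.
row 3, column 4 = 5: row 3 has {1,4}; col 4 has {2,3,6}; region has {1,2,3,4,6} → only 5 remains.
row 3, column 5 = 6: row 3 has {1,4,5}; col 5 has {1,2,3,4,5}; region has {5} → only 6 remains.
row 4, column 1 = 2: row 4 has {3,4,5,6}; col 1 has {1,3,4,6}; region has {1,3,4,5,6} → only 2 remains.
row 4, column 6 = 1: row 4 has {2,3,4,5,6}; col 6 has {5}; region has {5,6} → only 1 remains.
row 5, column 2 = 2: row 5 has {1,5,6}; col 2 has {4,5}; region has {1,3,5,6} → only 2 remains.
row 5, column 4 = 4: row 5 has {1,2,5,6}; col 4 has {2,3,5,6}; region has {1,2,3,5,6} → only 4 remains.
row 5, column 6 = 3: row 5 has {1,2,4,5,6}; col 6 has {1,5}; region has {1,5,6} → only 3 remains.
row 6, column 1 = 5: row 6 has {2,3,4}; col 1 has {1,2,3,4,6}; region has {2,3,4} → only 5 remains.
row 6, column 6 = 6: row 6 has {2,3,4,5}; col 6 has {1,3,5}; region has {2,3,4,5} → only 6 remains.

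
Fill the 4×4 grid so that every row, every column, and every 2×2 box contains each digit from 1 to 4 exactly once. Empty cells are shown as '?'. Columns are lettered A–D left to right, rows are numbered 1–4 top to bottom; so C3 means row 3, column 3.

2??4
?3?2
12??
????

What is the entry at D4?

B1 = 1 (sole candidate).
C1 = 3 (sole candidate).
A2 = 4 (sole candidate).
C2 = 1 (sole candidate).
C3 = 4 (sole candidate).
D3 = 3 (sole candidate).
A4 = 3 (sole candidate).
B4 = 4 (sole candidate).
C4 = 2 (sole candidate).
D4 = 1: row 4 has {2,3,4}; col 4 has {2,3,4}; box has {2,3,4} → only 1 remains.

1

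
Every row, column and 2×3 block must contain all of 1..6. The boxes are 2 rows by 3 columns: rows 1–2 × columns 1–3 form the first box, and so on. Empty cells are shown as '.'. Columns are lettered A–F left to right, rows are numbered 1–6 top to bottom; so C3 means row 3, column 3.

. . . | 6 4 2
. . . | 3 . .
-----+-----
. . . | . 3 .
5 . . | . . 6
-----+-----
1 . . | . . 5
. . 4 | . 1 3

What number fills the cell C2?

6

A1 = 3 (sole candidate).
E2 = 5 (sole candidate).
F2 = 1 (sole candidate).
F3 = 4 (sole candidate).
E4 = 2 (sole candidate).
E5 = 6 (sole candidate).
D6 = 2 (sole candidate).
D4 = 1 (sole candidate).
D5 = 4 (sole candidate).
A6 = 6 (sole candidate).
B6 = 5 (sole candidate).
B1 = 1 (sole candidate).
C1 = 5 (sole candidate).
A3 = 2 (sole candidate).
B3 = 6 (sole candidate).
C3 = 1 (sole candidate).
D3 = 5 (sole candidate).
C4 = 3 (sole candidate).
C5 = 2 (sole candidate).
A2 = 4 (sole candidate).
B2 = 2 (sole candidate).
C2 = 6: row 2 has {1,2,3,4,5}; col 3 has {1,2,3,4,5}; box has {1,2,3,4,5} → only 6 remains.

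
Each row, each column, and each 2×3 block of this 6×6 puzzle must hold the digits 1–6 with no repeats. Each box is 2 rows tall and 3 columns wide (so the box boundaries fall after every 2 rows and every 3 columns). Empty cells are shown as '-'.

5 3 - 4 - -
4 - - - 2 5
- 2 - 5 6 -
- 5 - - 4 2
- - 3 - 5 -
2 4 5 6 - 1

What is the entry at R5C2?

1

R1C5 = 1: row 1 has {3,4,5}; col 5 has {2,4,5,6}; box has {2,4,5} → only 1 remains.
R1C6 = 6: row 1 has {1,3,4,5}; col 6 has {1,2,5}; box has {1,2,4,5} → only 6 remains.
R2C4 = 3: row 2 has {2,4,5}; col 4 has {4,5,6}; box has {1,2,4,5,6} → only 3 remains.
R3C6 = 3: row 3 has {2,5,6}; col 6 has {1,2,5,6}; box has {2,4,5,6} → only 3 remains.
R4C4 = 1: row 4 has {2,4,5}; col 4 has {3,4,5,6}; box has {2,3,4,5,6} → only 1 remains.
R5C4 = 2: row 5 has {3,5}; col 4 has {1,3,4,5,6}; box has {1,5,6} → only 2 remains.
R5C6 = 4: row 5 has {2,3,5}; col 6 has {1,2,3,5,6}; box has {1,2,5,6} → only 4 remains.
R6C5 = 3: row 6 has {1,2,4,5,6}; col 5 has {1,2,4,5,6}; box has {1,2,4,5,6} → only 3 remains.
R1C3 = 2: row 1 has {1,3,4,5,6}; col 3 has {3,5}; box has {3,4,5} → only 2 remains.
R3C1 = 1: row 3 has {2,3,5,6}; col 1 has {2,4,5}; box has {2,5} → only 1 remains.
R3C3 = 4: row 3 has {1,2,3,5,6}; col 3 has {2,3,5}; box has {1,2,5} → only 4 remains.
R4C3 = 6: row 4 has {1,2,4,5}; col 3 has {2,3,4,5}; box has {1,2,4,5} → only 6 remains.
R5C1 = 6: row 5 has {2,3,4,5}; col 1 has {1,2,4,5}; box has {2,3,4,5} → only 6 remains.
R5C2 = 1: row 5 has {2,3,4,5,6}; col 2 has {2,3,4,5}; box has {2,3,4,5,6} → only 1 remains.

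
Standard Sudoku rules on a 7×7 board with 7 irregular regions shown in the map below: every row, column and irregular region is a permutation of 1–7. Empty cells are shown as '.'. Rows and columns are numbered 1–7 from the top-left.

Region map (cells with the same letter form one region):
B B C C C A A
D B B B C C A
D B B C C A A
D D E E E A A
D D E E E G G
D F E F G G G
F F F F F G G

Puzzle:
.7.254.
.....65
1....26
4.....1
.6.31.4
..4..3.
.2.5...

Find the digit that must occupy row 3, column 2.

row 1, column 7 = 3: row 1 has {2,4,5,7}; col 7 has {1,4,5,6}; region has {1,2,4,5,6} → only 3 remains.
row 4, column 6 = 7: row 4 has {1,4}; col 6 has {2,3,4,6}; region has {1,2,3,4,5,6} → only 7 remains.
row 5, column 6 = 5: row 5 has {1,3,4,6}; col 6 has {2,3,4,6,7}; region has {3,4} → only 5 remains.
row 6, column 2 = 1: row 6 has {3,4}; col 2 has {2,6,7}; region has {2,5} → only 1 remains.
row 7, column 6 = 1: row 7 has {2,5}; col 6 has {2,3,4,5,6,7}; region has {3,4,5} → only 1 remains.
row 7, column 7 = 7: row 7 has {1,2,5}; col 7 has {1,3,4,5,6}; region has {1,3,4,5} → only 7 remains.
row 1, column 1 = 6: row 1 has {2,3,4,5,7}; col 1 has {1,4}; region has {7} → only 6 remains.
row 1, column 3 = 1: row 1 has {2,3,4,5,6,7}; col 3 has {4}; region has {2,5,6} → only 1 remains.
row 4, column 4 = 6: row 4 has {1,4,7}; col 4 has {2,3,5}; region has {1,3,4} → only 6 remains.
row 4, column 5 = 2: row 4 has {1,4,6,7}; col 5 has {1,5}; region has {1,3,4,6} → only 2 remains.
row 5, column 3 = 7: row 5 has {1,3,4,5,6}; col 3 has {1,4}; region has {1,2,3,4,6} → only 7 remains.
row 6, column 4 = 7: row 6 has {1,3,4}; col 4 has {2,3,5,6}; region has {1,2,5} → only 7 remains.
row 6, column 5 = 6: row 6 has {1,3,4,7}; col 5 has {1,2,5}; region has {1,3,4,5,7} → only 6 remains.
row 6, column 7 = 2: row 6 has {1,3,4,6,7}; col 7 has {1,3,4,5,6,7}; region has {1,3,4,5,6,7} → only 2 remains.
row 7, column 1 = 3: row 7 has {1,2,5,7}; col 1 has {1,4,6}; region has {1,2,5,7} → only 3 remains.
row 7, column 3 = 6: row 7 has {1,2,3,5,7}; col 3 has {1,4,7}; region has {1,2,3,5,7} → only 6 remains.
row 7, column 5 = 4: row 7 has {1,2,3,5,6,7}; col 5 has {1,2,5,6}; region has {1,2,3,5,6,7} → only 4 remains.
row 3, column 4 = 4: row 3 has {1,2,6}; col 4 has {2,3,5,6,7}; region has {1,2,5,6} → only 4 remains.
row 4, column 3 = 5: row 4 has {1,2,4,6,7}; col 3 has {1,4,6,7}; region has {1,2,3,4,6,7} → only 5 remains.
row 5, column 1 = 2: row 5 has {1,3,4,5,6,7}; col 1 has {1,3,4,6}; region has {1,4,6} → only 2 remains.
row 6, column 1 = 5: row 6 has {1,2,3,4,6,7}; col 1 has {1,2,3,4,6}; region has {1,2,4,6} → only 5 remains.
row 2, column 1 = 7: row 2 has {5,6}; col 1 has {1,2,3,4,5,6}; region has {1,2,4,5,6} → only 7 remains.
row 2, column 4 = 1: row 2 has {5,6,7}; col 4 has {2,3,4,5,6,7}; region has {6,7} → only 1 remains.
row 2, column 5 = 3: row 2 has {1,5,6,7}; col 5 has {1,2,4,5,6}; region has {1,2,4,5,6} → only 3 remains.
row 3, column 3 = 3: row 3 has {1,2,4,6}; col 3 has {1,4,5,6,7}; region has {1,6,7} → only 3 remains.
row 3, column 5 = 7: row 3 has {1,2,3,4,6}; col 5 has {1,2,3,4,5,6}; region has {1,2,3,4,5,6} → only 7 remains.
row 4, column 2 = 3: row 4 has {1,2,4,5,6,7}; col 2 has {1,2,6,7}; region has {1,2,4,5,6,7} → only 3 remains.
row 2, column 2 = 4: row 2 has {1,3,5,6,7}; col 2 has {1,2,3,6,7}; region has {1,3,6,7} → only 4 remains.
row 2, column 3 = 2: row 2 has {1,3,4,5,6,7}; col 3 has {1,3,4,5,6,7}; region has {1,3,4,6,7} → only 2 remains.
row 3, column 2 = 5: row 3 has {1,2,3,4,6,7}; col 2 has {1,2,3,4,6,7}; region has {1,2,3,4,6,7} → only 5 remains.

5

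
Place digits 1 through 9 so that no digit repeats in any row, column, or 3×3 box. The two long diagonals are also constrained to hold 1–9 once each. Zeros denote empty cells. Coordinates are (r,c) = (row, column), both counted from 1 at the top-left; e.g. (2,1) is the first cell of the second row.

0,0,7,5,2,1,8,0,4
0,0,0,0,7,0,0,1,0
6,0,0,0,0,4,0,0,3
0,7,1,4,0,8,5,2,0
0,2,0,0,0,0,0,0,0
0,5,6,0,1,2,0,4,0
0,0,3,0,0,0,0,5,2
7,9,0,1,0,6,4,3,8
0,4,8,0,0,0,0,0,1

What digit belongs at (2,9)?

(1,1) = 9: row 1 has {1,2,4,5,7,8}; col 1 has {6,7}; box has {6,7}; main diagonal has {1,2,3,4} → only 9 remains.
(1,2) = 3: row 1 has {1,2,4,5,7,8,9}; col 2 has {2,4,5,7,9}; box has {6,7,9} → only 3 remains.
(1,8) = 6: row 1 has {1,2,3,4,5,7,8,9}; col 8 has {1,2,3,4,5}; box has {1,3,4,8} → only 6 remains.
(2,2) = 8: row 2 has {1,7}; col 2 has {2,3,4,5,7,9}; box has {3,6,7,9}; main diagonal has {1,2,3,4,9} → only 8 remains.
(3,2) = 1: row 3 has {3,4,6}; col 2 has {2,3,4,5,7,8,9}; box has {3,6,7,8,9} → only 1 remains.
(3,3) = 5: row 3 has {1,3,4,6}; col 3 has {1,3,6,7,8}; box has {1,3,6,7,8,9}; main diagonal has {1,2,3,4,8,9} → only 5 remains.
(4,1) = 3: row 4 has {1,2,4,5,7,8}; col 1 has {6,7,9}; box has {1,2,5,6,7} → only 3 remains.
(5,5) = 6: row 5 has {2}; col 5 has {1,2,7}; box has {1,2,4,8}; main diagonal has {1,2,3,4,5,8,9}; anti-diagonal has {1,3,4,8,9} → only 6 remains.
(6,1) = 8: row 6 has {1,2,4,5,6}; col 1 has {3,6,7,9}; box has {1,2,3,5,6,7} → only 8 remains.
(6,4) = 7: row 6 has {1,2,4,5,6,8}; col 4 has {1,4,5}; box has {1,2,4,6,8}; anti-diagonal has {1,3,4,6,8,9} → only 7 remains.
(6,9) = 9: row 6 has {1,2,4,5,6,7,8}; col 9 has {1,2,3,4,8}; box has {2,4,5} → only 9 remains.
(7,1) = 1: row 7 has {2,3,5}; col 1 has {3,6,7,8,9}; box has {3,4,7,8,9} → only 1 remains.
(7,2) = 6: row 7 has {1,2,3,5}; col 2 has {1,2,3,4,5,7,8,9}; box has {1,3,4,7,8,9} → only 6 remains.
(7,7) = 7: row 7 has {1,2,3,5,6}; col 7 has {4,5,8}; box has {1,2,3,4,5,8}; main diagonal has {1,2,3,4,5,6,8,9} → only 7 remains.
(8,3) = 2: row 8 has {1,3,4,6,7,8,9}; col 3 has {1,3,5,6,7,8}; box has {1,3,4,6,7,8,9} → only 2 remains.
(8,5) = 5: row 8 has {1,2,3,4,6,7,8,9}; col 5 has {1,2,6,7}; box has {1,6} → only 5 remains.
(9,1) = 5: row 9 has {1,4,8}; col 1 has {1,3,6,7,8,9}; box has {1,2,3,4,6,7,8,9}; anti-diagonal has {1,3,4,6,7,8,9} → only 5 remains.
(9,8) = 9: row 9 has {1,4,5,8}; col 8 has {1,2,3,4,5,6}; box has {1,2,3,4,5,7,8} → only 9 remains.
(2,3) = 4: row 2 has {1,7,8}; col 3 has {1,2,3,5,6,7,8}; box has {1,3,5,6,7,8,9} → only 4 remains.
(2,9) = 5: row 2 has {1,4,7,8}; col 9 has {1,2,3,4,8,9}; box has {1,3,4,6,8} → only 5 remains.

5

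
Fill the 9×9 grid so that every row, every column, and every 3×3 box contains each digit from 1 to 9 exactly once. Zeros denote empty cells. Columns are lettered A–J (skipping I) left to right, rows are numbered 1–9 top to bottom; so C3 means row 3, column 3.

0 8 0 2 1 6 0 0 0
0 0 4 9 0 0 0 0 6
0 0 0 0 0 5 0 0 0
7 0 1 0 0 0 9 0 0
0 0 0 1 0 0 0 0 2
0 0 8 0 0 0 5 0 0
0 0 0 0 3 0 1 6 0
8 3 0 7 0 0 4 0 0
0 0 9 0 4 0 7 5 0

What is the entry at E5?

G1 = 3 (sole candidate).
J8 = 9 (sole candidate).
J7 = 8 (sole candidate).
H8 = 2 (sole candidate).
J9 = 3 (sole candidate).
J4 = 4 (sole candidate).
D7 = 5 (sole candidate).
E8 = 6 (sole candidate).
F8 = 1 (sole candidate).
D9 = 8 (sole candidate).
F9 = 2 (sole candidate).
F7 = 9 (sole candidate).
C8 = 5 (sole candidate).
C1 = 7 (sole candidate).
J1 = 5 (sole candidate).
C7 = 2 (sole candidate).
A1 = 9 (sole candidate).
H1 = 4 (sole candidate).
A7 = 4 (sole candidate).
B7 = 7 (sole candidate).
D3 = 4 (hidden single in row 3).
H3 = 9 (hidden single in row 3).
G5 = 6 (hidden single in column 7).
C5 = 3 (sole candidate).
C3 = 6 (sole candidate).
A5 = 5 (sole candidate).
B2 = 5 (hidden single in row 2).
A3 = 3 (hidden single in row 3).
F2 = 3 (hidden single in row 2).
F4 = 8 (sole candidate).
H4 = 3 (sole candidate).
D4 = 6 (sole candidate).
D6 = 3 (sole candidate).
B4 = 2 (sole candidate).
E4 = 5 (sole candidate).
A6 = 6 (sole candidate).
A9 = 1 (sole candidate).
B9 = 6 (sole candidate).
A2 = 2 (sole candidate).
G2 = 8 (sole candidate).
B3 = 1 (sole candidate).
G3 = 2 (sole candidate).
J3 = 7 (sole candidate).
J6 = 1 (sole candidate).
E2 = 7 (sole candidate).
H2 = 1 (sole candidate).
E3 = 8 (sole candidate).
E5 = 9: row 5 has {1,2,3,5,6}; col 5 has {1,3,4,5,6,7,8}; box has {1,3,5,6,8} → only 9 remains.

9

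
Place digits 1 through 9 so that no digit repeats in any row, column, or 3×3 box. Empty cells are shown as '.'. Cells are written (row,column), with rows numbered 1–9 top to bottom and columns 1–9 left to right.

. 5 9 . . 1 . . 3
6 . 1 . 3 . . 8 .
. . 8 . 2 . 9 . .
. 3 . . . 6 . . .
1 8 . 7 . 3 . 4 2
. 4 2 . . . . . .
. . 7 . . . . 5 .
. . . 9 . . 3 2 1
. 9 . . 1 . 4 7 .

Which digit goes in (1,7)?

(1,8) = 6 (sole candidate).
(3,2) = 7 (sole candidate).
(3,8) = 1 (sole candidate).
(4,3) = 5 (sole candidate).
(4,8) = 9 (sole candidate).
(5,3) = 6 (sole candidate).
(5,7) = 5 (sole candidate).
(6,8) = 3 (sole candidate).
(8,2) = 6 (sole candidate).
(8,3) = 4 (sole candidate).
(9,3) = 3 (sole candidate).
(2,2) = 2 (sole candidate).
(2,7) = 7 (sole candidate).
(4,1) = 7 (sole candidate).
(4,9) = 8 (sole candidate).
(5,5) = 9 (sole candidate).
(6,1) = 9 (sole candidate).
(7,2) = 1 (sole candidate).
(9,9) = 6 (sole candidate).
(1,1) = 4 (sole candidate).
(1,4) = 8 (sole candidate).
(1,5) = 7 (sole candidate).
(1,7) = 2: row 1 has {1,3,4,5,6,7,8,9}; col 7 has {3,4,5,7,9}; box has {1,3,6,7,8,9} → only 2 remains.

2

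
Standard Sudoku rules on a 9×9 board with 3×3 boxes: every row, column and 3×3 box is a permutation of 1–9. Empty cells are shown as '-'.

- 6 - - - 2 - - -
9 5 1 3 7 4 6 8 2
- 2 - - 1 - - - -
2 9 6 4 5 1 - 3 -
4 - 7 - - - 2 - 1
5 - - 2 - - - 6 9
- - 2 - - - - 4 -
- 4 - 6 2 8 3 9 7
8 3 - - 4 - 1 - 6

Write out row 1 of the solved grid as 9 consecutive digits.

764892513

r4c9 = 8: row 4 has {1,2,3,4,5,6,9}; col 9 has {1,2,6,7,9}; box has {1,2,3,6,9} → only 8 remains.
r5c2 = 8: row 5 has {1,2,4,7}; col 2 has {2,3,4,5,6,9}; box has {2,4,5,6,7,9} → only 8 remains.
r5c4 = 9: row 5 has {1,2,4,7,8}; col 4 has {2,3,4,6}; box has {1,2,4,5} → only 9 remains.
r5c8 = 5: row 5 has {1,2,4,7,8,9}; col 8 has {3,4,6,8,9}; box has {1,2,3,6,8,9} → only 5 remains.
r6c2 = 1: row 6 has {2,5,6,9}; col 2 has {2,3,4,5,6,8,9}; box has {2,4,5,6,7,8,9} → only 1 remains.
r6c3 = 3: row 6 has {1,2,5,6,9}; col 3 has {1,2,6,7}; box has {1,2,4,5,6,7,8,9} → only 3 remains.
r6c5 = 8: row 6 has {1,2,3,5,6,9}; col 5 has {1,2,4,5,7}; box has {1,2,4,5,9} → only 8 remains.
r6c6 = 7: row 6 has {1,2,3,5,6,8,9}; col 6 has {1,2,4,8}; box has {1,2,4,5,8,9} → only 7 remains.
r6c7 = 4: row 6 has {1,2,3,5,6,7,8,9}; col 7 has {1,2,3,6}; box has {1,2,3,5,6,8,9} → only 4 remains.
r7c2 = 7: row 7 has {2,4}; col 2 has {1,2,3,4,5,6,8,9}; box has {2,3,4,8} → only 7 remains.
r7c9 = 5: row 7 has {2,4,7}; col 9 has {1,2,6,7,8,9}; box has {1,3,4,6,7,9} → only 5 remains.
r8c1 = 1: row 8 has {2,3,4,6,7,8,9}; col 1 has {2,4,5,8,9}; box has {2,3,4,7,8} → only 1 remains.
r8c3 = 5: row 8 has {1,2,3,4,6,7,8,9}; col 3 has {1,2,3,6,7}; box has {1,2,3,4,7,8} → only 5 remains.
r9c3 = 9: row 9 has {1,3,4,6,8}; col 3 has {1,2,3,5,6,7}; box has {1,2,3,4,5,7,8} → only 9 remains.
r9c6 = 5: row 9 has {1,3,4,6,8,9}; col 6 has {1,2,4,7,8}; box has {2,4,6,8} → only 5 remains.
r9c8 = 2: row 9 has {1,3,4,5,6,8,9}; col 8 has {3,4,5,6,8,9}; box has {1,3,4,5,6,7,9} → only 2 remains.
r1c5 = 9: row 1 has {2,6}; col 5 has {1,2,4,5,7,8}; box has {1,2,3,4,7} → only 9 remains.
r3c6 = 6: row 3 has {1,2}; col 6 has {1,2,4,5,7,8}; box has {1,2,3,4,7,9} → only 6 remains.
r3c8 = 7: row 3 has {1,2,6}; col 8 has {2,3,4,5,6,8,9}; box has {2,6,8} → only 7 remains.
r4c7 = 7: row 4 has {1,2,3,4,5,6,8,9}; col 7 has {1,2,3,4,6}; box has {1,2,3,4,5,6,8,9} → only 7 remains.
r5c6 = 3: row 5 has {1,2,4,5,7,8,9}; col 6 has {1,2,4,5,6,7,8}; box has {1,2,4,5,7,8,9} → only 3 remains.
r7c1 = 6: row 7 has {2,4,5,7}; col 1 has {1,2,4,5,8,9}; box has {1,2,3,4,5,7,8,9} → only 6 remains.
r7c4 = 1: row 7 has {2,4,5,6,7}; col 4 has {2,3,4,6,9}; box has {2,4,5,6,8} → only 1 remains.
r7c5 = 3: row 7 has {1,2,4,5,6,7}; col 5 has {1,2,4,5,7,8,9}; box has {1,2,4,5,6,8} → only 3 remains.
r7c6 = 9: row 7 has {1,2,3,4,5,6,7}; col 6 has {1,2,3,4,5,6,7,8}; box has {1,2,3,4,5,6,8} → only 9 remains.
r7c7 = 8: row 7 has {1,2,3,4,5,6,7,9}; col 7 has {1,2,3,4,6,7}; box has {1,2,3,4,5,6,7,9} → only 8 remains.
r9c4 = 7: row 9 has {1,2,3,4,5,6,8,9}; col 4 has {1,2,3,4,6,9}; box has {1,2,3,4,5,6,8,9} → only 7 remains.
r1c7 = 5: row 1 has {2,6,9}; col 7 has {1,2,3,4,6,7,8}; box has {2,6,7,8} → only 5 remains.
r1c8 = 1: row 1 has {2,5,6,9}; col 8 has {2,3,4,5,6,7,8,9}; box has {2,5,6,7,8} → only 1 remains.
r3c1 = 3: row 3 has {1,2,6,7}; col 1 has {1,2,4,5,6,8,9}; box has {1,2,5,6,9} → only 3 remains.
r3c7 = 9: row 3 has {1,2,3,6,7}; col 7 has {1,2,3,4,5,6,7,8}; box has {1,2,5,6,7,8} → only 9 remains.
r3c9 = 4: row 3 has {1,2,3,6,7,9}; col 9 has {1,2,5,6,7,8,9}; box has {1,2,5,6,7,8,9} → only 4 remains.
r5c5 = 6: row 5 has {1,2,3,4,5,7,8,9}; col 5 has {1,2,3,4,5,7,8,9}; box has {1,2,3,4,5,7,8,9} → only 6 remains.
r1c1 = 7: row 1 has {1,2,5,6,9}; col 1 has {1,2,3,4,5,6,8,9}; box has {1,2,3,5,6,9} → only 7 remains.
r1c4 = 8: row 1 has {1,2,5,6,7,9}; col 4 has {1,2,3,4,6,7,9}; box has {1,2,3,4,6,7,9} → only 8 remains.
r1c9 = 3: row 1 has {1,2,5,6,7,8,9}; col 9 has {1,2,4,5,6,7,8,9}; box has {1,2,4,5,6,7,8,9} → only 3 remains.
r3c3 = 8: row 3 has {1,2,3,4,6,7,9}; col 3 has {1,2,3,5,6,7,9}; box has {1,2,3,5,6,7,9} → only 8 remains.
r3c4 = 5: row 3 has {1,2,3,4,6,7,8,9}; col 4 has {1,2,3,4,6,7,8,9}; box has {1,2,3,4,6,7,8,9} → only 5 remains.
r1c3 = 4: row 1 has {1,2,3,5,6,7,8,9}; col 3 has {1,2,3,5,6,7,8,9}; box has {1,2,3,5,6,7,8,9} → only 4 remains.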